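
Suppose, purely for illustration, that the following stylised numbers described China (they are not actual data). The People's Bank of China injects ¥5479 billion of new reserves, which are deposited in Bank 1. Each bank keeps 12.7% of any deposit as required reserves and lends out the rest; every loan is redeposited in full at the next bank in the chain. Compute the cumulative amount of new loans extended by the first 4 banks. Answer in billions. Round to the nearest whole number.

Bank i lends (1 − rr)^i of the original deposit: Bank 1 lends 5479·0.8730 = 4783.1670, Bank 2 lends 5479·0.8730² ≈ 4175.7048, and so on.
Summing a geometric series: total = 5479·[0.8730·(1 − 0.8730^4) / (1 − 0.8730)] ≈ 15786.6878 billion.

¥15787 billion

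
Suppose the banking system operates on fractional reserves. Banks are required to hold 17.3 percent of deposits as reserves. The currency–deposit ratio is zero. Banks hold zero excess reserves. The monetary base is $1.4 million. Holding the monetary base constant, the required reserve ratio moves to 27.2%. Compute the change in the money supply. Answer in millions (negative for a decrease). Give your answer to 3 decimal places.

-2.945 million

Initially m₁ = 1 / (0.173) ≈ 5.78035, so M₁ = 5.78035 × 1.4 ≈ 8.0925 million.
After the change m₂ = 1 / (0.272) ≈ 3.67647, so M₂ = 3.67647 × 1.4 ≈ 5.1471 million.
ΔM = M₂ − M₁ = 5.1471 − 8.0925 = -2.9454 million.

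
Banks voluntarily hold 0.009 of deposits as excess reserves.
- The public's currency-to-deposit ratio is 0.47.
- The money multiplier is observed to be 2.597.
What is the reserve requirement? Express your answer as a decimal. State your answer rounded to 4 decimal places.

0.0870

Using m = 2.597. Since m = (1 + c)/(c + rr + e), the denominator satisfies c + rr + e = (1 + c)/m = (1 + 0.47) / 2.597 ≈ 0.566038.
With c = 0.47 and e = 0.009, the reserve requirement is 0.566038 − 0.47 − 0.009 = 0.087038.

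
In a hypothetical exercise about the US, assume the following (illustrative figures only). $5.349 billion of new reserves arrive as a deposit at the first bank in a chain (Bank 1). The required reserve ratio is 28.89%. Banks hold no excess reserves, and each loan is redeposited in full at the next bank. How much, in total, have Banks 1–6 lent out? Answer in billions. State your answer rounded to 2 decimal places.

$11.46 billion

Bank i lends (1 − rr)^i of the original deposit: Bank 1 lends 5.349·0.7111 ≈ 3.8037, Bank 2 lends 5.349·0.7111² ≈ 2.7048, and so on.
Summing a geometric series: total = 5.349·[0.7111·(1 − 0.7111^6) / (1 − 0.7111)] ≈ 11.4637 billion.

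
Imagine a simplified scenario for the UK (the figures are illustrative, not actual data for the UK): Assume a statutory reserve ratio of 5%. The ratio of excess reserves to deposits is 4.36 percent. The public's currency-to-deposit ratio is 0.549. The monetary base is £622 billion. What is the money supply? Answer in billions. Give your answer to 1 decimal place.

The money multiplier is m = (1 + c) / (rr + e + c) = (1 + 0.549) / (0.05 + 0.0436 + 0.549) ≈ 2.41052.
So M = m × MB = 2.41052 × 622 ≈ 1499.3434 billion.

£1499.3 billion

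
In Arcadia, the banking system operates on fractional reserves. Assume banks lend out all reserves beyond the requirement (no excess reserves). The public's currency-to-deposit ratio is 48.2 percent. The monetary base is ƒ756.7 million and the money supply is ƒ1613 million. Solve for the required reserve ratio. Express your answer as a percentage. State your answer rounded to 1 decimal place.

21.3%

Using m = M/MB = 1613/756.7 ≈ 2.131624. Since m = (1 + c)/(c + rr + e), the denominator satisfies c + rr + e = (1 + c)/m = (1 + 0.482) / 2.131624 ≈ 0.695245.
With c = 0.482 and e = 0, the required reserve ratio is 0.695245 − 0.482 − 0 = 0.213245.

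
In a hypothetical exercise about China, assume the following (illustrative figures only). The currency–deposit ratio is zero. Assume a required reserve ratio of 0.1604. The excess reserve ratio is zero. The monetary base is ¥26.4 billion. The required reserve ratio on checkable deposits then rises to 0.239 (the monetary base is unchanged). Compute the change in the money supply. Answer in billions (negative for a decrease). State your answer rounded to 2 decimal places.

-54.13 billion

Initially m₁ = 1 / (0.1604) ≈ 6.23441, so M₁ = 6.23441 × 26.4 ≈ 164.5884 billion.
After the change m₂ = 1 / (0.239) ≈ 4.18410, so M₂ = 4.18410 × 26.4 ≈ 110.4602 billion.
ΔM = M₂ − M₁ = 110.4602 − 164.5884 = -54.1282 billion.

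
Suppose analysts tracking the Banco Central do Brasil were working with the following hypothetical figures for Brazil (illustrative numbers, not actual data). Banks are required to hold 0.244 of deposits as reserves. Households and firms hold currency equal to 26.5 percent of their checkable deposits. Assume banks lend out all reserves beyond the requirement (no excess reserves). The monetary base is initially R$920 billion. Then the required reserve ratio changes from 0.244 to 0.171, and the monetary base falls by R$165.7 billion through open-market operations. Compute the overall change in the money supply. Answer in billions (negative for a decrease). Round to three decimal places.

Before: m₁ = (1 + 0.265) / (0.244 + 0.265) ≈ 2.4852652, MB₁ = 920, so M₁ = 2.4852652 × 920 ≈ 2286.444 billion.
After: m₂ = (1 + 0.265) / (0.171 + 0.265) ≈ 2.9013761, MB₂ = 920 − 165.7 = 754.3, so M₂ = 2.9013761 × 754.3 ≈ 2188.508 billion.
ΔM = M₂ − M₁ = 2188.508 − 2286.444 = -97.936 billion.

-97.936 billion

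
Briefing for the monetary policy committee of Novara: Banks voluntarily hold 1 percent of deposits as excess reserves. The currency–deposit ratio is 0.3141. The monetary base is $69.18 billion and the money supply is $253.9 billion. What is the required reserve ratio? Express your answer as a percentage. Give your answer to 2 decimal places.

Using m = M/MB = 253.9/69.18 ≈ 3.670136. Since m = (1 + c)/(c + rr + e), the denominator satisfies c + rr + e = (1 + c)/m = (1 + 0.3141) / 3.670136 ≈ 0.358052.
With c = 0.3141 and e = 0.01, the required reserve ratio is 0.358052 − 0.3141 − 0.01 = 0.033952.

3.40%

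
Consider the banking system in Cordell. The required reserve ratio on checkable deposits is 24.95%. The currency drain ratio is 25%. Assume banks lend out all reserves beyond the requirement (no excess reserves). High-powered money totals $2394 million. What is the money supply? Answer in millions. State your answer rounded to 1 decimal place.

$5991.0 million

The money multiplier is m = (1 + c) / (rr + c) = (1 + 0.25) / (0.2495 + 0.25) ≈ 2.502503.
So M = m × MB = 2.502503 × 2394 ≈ 5990.9922 million.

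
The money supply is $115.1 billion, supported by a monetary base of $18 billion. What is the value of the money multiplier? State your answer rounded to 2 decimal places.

6.39

The money multiplier is m = M / MB = 115.1 / 18 ≈ 6.39444.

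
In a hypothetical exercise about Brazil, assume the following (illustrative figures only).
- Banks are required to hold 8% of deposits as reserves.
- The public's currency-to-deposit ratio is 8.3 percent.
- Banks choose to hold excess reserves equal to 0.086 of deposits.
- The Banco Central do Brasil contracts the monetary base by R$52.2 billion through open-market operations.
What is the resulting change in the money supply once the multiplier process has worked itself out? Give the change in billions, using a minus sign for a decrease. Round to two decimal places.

-227.04 billion

The money multiplier is m = (1 + c) / (rr + e + c) = (1 + 0.083) / (0.08 + 0.086 + 0.083) ≈ 4.34940.
The sale removes 52.2 billion of base, so ΔM = m × ΔMB = 4.34940 × (−52.2) ≈ -227.0387 billion.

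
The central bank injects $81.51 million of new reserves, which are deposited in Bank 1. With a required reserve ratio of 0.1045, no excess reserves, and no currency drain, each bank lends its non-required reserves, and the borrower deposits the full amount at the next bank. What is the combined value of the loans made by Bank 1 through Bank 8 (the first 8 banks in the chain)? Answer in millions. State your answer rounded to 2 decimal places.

$409.63 million

Bank i lends (1 − rr)^i of the original deposit: Bank 1 lends 81.51·0.8955 ≈ 72.9922, Bank 2 lends 81.51·0.8955² ≈ 65.3645, and so on.
Summing a geometric series: total = 81.51·[0.8955·(1 − 0.8955^8) / (1 − 0.8955)] ≈ 409.6317 million.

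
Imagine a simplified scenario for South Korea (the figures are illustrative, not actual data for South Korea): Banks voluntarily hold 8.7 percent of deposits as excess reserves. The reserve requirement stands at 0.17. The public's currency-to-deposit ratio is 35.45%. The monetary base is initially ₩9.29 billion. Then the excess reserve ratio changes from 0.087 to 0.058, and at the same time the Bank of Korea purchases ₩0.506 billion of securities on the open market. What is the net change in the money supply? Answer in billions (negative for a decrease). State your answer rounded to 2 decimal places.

Before: m₁ = (1 + 0.3545) / (0.17 + 0.087 + 0.3545) ≈ 2.2150, MB₁ = 9.29, so M₁ = 2.2150 × 9.29 ≈ 20.5773 billion.
After: m₂ = (1 + 0.3545) / (0.17 + 0.058 + 0.3545) ≈ 2.3253, MB₂ = 9.29 + 0.506 = 9.796, so M₂ = 2.3253 × 9.796 ≈ 22.7786 billion.
ΔM = M₂ − M₁ = 22.7786 − 20.5773 = 2.2013 billion.

₩2.20 billion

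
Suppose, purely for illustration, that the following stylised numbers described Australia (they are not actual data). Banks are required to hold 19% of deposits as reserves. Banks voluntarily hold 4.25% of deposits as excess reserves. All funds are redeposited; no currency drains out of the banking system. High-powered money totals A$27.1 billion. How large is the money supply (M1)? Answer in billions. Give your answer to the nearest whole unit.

The money multiplier is m = 1 / (rr + e) = 1 / (0.19 + 0.0425) ≈ 4.3011.
So M = m × MB = 4.3011 × 27.1 ≈ 116.5598 billion.

A$117 billion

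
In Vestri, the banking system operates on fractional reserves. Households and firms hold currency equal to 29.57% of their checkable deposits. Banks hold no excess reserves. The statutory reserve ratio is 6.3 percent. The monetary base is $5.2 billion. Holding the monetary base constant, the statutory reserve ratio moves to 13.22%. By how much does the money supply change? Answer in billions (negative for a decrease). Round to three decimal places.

Initially m₁ = (1 + 0.2957) / (0.063 + 0.2957) ≈ 3.61221, so M₁ = 3.61221 × 5.2 ≈ 18.7835 billion.
After the change m₂ = (1 + 0.2957) / (0.1322 + 0.2957) ≈ 3.02804, so M₂ = 3.02804 × 5.2 ≈ 15.7458 billion.
ΔM = M₂ − M₁ = 15.7458 − 18.7835 = -3.0377 billion.

-3.038 billion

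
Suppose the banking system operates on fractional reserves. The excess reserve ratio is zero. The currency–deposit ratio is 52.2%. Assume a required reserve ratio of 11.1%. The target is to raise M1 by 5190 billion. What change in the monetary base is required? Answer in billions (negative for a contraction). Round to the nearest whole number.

2159 billion

The money multiplier is m = (1 + c) / (rr + c) = (1 + 0.522) / (0.111 + 0.522) ≈ 2.40442.
ΔMB = ΔM / m = (+5190) / 2.40442 ≈ 2158.5247 billion.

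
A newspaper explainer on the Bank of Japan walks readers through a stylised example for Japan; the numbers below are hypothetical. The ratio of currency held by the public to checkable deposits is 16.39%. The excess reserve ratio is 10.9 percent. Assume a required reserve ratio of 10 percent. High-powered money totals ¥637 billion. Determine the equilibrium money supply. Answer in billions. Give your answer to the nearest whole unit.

¥1988 billion

The money multiplier is m = (1 + c) / (rr + e + c) = (1 + 0.1639) / (0.1 + 0.109 + 0.1639) ≈ 3.1212.
So M = m × MB = 3.1212 × 637 = 1988.2044 billion.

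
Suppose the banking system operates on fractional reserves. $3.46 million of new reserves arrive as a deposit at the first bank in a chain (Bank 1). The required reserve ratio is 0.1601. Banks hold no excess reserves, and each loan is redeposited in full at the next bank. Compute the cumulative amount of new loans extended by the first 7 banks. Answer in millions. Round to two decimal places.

$12.80 million

Bank i lends (1 − rr)^i of the original deposit: Bank 1 lends 3.46·0.8399 ≈ 2.9061, Bank 2 lends 3.46·0.8399² ≈ 2.4408, and so on.
Summing a geometric series: total = 3.46·[0.8399·(1 − 0.8399^7) / (1 − 0.8399)] ≈ 12.7996 million.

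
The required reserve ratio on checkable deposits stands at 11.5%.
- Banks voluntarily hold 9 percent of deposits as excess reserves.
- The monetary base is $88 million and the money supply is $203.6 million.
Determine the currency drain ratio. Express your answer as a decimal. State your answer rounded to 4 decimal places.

0.4002

Using m = M/MB = 203.6/88 ≈ 2.313636. From m = (1 + c)/(c + rr + e), rearranging gives 1 + c = m·(c + rr + e), so c·(1 − m) = m·(rr + e) − 1.
Hence c = [m·(rr + e) − 1]/(1 − m) = [2.313636 × (0.115 + 0.09) − 1] / (1 − 2.313636) ≈ 0.400190.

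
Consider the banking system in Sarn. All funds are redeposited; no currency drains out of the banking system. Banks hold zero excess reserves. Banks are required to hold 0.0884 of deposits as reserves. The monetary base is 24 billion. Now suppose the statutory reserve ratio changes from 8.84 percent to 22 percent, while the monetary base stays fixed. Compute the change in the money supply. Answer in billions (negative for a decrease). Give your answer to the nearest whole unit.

-162 billion

Initially m₁ = 1 / (0.0884) ≈ 11.3122, so M₁ = 11.3122 × 24 = 271.4928 billion.
After the change m₂ = 1 / (0.22) ≈ 4.5455, so M₂ = 4.5455 × 24 = 109.092 billion.
ΔM = M₂ − M₁ = 109.092 − 271.4928 = -162.4008 billion.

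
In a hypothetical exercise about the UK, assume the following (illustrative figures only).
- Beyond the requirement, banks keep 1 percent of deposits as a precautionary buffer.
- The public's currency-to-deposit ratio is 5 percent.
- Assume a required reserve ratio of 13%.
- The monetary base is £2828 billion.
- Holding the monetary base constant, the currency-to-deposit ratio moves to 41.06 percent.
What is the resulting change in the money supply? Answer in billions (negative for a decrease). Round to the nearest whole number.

Initially m₁ = (1 + 0.05) / (0.13 + 0.01 + 0.05) ≈ 5.52632, so M₁ = 5.52632 × 2828 ≈ 15628.433 billion.
After the change m₂ = (1 + 0.4106) / (0.13 + 0.01 + 0.4106) ≈ 2.56193, so M₂ = 2.56193 × 2828 ≈ 7245.138 billion.
ΔM = M₂ − M₁ = 7245.138 − 15628.433 = -8383.295 billion.

-8383 billion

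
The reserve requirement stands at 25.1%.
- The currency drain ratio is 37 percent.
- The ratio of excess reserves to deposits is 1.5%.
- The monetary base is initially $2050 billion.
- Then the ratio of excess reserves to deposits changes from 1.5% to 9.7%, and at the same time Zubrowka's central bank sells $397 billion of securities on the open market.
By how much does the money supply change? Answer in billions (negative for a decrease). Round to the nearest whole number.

-1262 billion

Before: m₁ = (1 + 0.37) / (0.251 + 0.015 + 0.37) ≈ 2.15409, MB₁ = 2050, so M₁ = 2.15409 × 2050 = 4415.8845 billion.
After: m₂ = (1 + 0.37) / (0.251 + 0.097 + 0.37) ≈ 1.90808, MB₂ = 2050 − 397 = 1653, so M₂ = 1.90808 × 1653 ≈ 3154.0562 billion.
ΔM = M₂ − M₁ = 3154.0562 − 4415.8845 = -1261.8283 billion.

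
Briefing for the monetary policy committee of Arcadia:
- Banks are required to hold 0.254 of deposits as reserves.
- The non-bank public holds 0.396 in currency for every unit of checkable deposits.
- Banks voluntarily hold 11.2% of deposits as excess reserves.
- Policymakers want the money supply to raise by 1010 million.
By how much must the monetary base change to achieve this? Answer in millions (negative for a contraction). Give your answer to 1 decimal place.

The money multiplier is m = (1 + c) / (rr + e + c) = (1 + 0.396) / (0.254 + 0.112 + 0.396) ≈ 1.832021.
ΔMB = ΔM / m = (+1010) / 1.832021 ≈ 551.3037 million.

551.3 million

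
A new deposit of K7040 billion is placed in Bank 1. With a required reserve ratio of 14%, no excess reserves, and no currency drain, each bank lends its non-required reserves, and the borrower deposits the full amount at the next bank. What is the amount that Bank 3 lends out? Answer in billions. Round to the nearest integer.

K4478 billion

Each bank lends a fraction (1 − rr) = 0.8600 of the deposit it receives, so Bank 3 receives 7040·0.8600^2 and lends 7040·0.8600^3 ≈ 4477.8342 billion.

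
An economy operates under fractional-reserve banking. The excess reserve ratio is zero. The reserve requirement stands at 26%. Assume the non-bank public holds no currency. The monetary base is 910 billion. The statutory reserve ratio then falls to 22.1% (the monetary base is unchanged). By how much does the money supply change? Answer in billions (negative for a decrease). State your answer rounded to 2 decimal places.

Initially m₁ = 1 / (0.26) ≈ 3.846154, so M₁ = 3.846154 × 910 ≈ 3500.0001 billion.
After the change m₂ = 1 / (0.221) ≈ 4.524887, so M₂ = 4.524887 × 910 ≈ 4117.6472 billion.
ΔM = M₂ − M₁ = 4117.6472 − 3500.0001 = 617.6471 billion.

617.65 billion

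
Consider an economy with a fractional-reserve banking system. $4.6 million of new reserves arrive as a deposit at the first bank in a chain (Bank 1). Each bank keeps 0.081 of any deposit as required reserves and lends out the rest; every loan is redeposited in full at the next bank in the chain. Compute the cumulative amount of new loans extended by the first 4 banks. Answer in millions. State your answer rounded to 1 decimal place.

Bank i lends (1 − rr)^i of the original deposit: Bank 1 lends 4.6·0.9190 = 4.2274, Bank 2 lends 4.6·0.9190² ≈ 3.8850, and so on.
Summing a geometric series: total = 4.6·[0.9190·(1 − 0.9190^4) / (1 − 0.9190)] ≈ 14.9638 million.

$15.0 million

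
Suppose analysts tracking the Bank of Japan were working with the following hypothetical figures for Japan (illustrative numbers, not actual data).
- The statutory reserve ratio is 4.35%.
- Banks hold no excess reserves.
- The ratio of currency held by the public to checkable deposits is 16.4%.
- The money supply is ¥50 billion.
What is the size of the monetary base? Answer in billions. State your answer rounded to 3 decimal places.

The money multiplier is m = (1 + c) / (rr + c) = (1 + 0.164) / (0.0435 + 0.164) ≈ 5.609639.
MB = M / m = 50 / 5.609639 ≈ 8.9132 billion.

¥8.913 billion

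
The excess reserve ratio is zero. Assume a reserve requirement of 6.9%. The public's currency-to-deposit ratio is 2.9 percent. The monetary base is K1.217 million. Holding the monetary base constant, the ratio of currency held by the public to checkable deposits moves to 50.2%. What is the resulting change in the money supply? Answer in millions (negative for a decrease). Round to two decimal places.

Initially m₁ = (1 + 0.029) / (0.069 + 0.029) = 10.5, so M₁ = 10.5 × 1.217 = 12.7785 million.
After the change m₂ = (1 + 0.502) / (0.069 + 0.502) ≈ 2.6305, so M₂ = 2.6305 × 1.217 ≈ 3.2013 million.
ΔM = M₂ − M₁ = 3.2013 − 12.7785 = -9.5772 million.

-9.58 million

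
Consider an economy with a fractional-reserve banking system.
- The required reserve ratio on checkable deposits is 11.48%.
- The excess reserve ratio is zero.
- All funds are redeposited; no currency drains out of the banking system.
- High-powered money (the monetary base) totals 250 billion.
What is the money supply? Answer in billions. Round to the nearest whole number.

With no currency drain or excess reserves, the money multiplier is m = 1/rr = 1/0.1148 ≈ 8.7108.
Money supply M = m × MB = 8.7108 × 250 = 2177.7 billion.

2178 billion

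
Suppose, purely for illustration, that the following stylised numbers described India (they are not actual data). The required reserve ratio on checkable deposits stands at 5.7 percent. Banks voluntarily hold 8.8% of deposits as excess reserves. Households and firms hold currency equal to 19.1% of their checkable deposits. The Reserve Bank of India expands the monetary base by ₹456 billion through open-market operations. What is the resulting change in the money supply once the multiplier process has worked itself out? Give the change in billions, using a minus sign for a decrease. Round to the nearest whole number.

The money multiplier is m = (1 + c) / (rr + e + c) = (1 + 0.191) / (0.057 + 0.088 + 0.191) ≈ 3.5446.
The purchase adds 456 billion of base, so ΔM = m × ΔMB = 3.5446 × (+456) = 1616.3376 billion.

₹1616 billion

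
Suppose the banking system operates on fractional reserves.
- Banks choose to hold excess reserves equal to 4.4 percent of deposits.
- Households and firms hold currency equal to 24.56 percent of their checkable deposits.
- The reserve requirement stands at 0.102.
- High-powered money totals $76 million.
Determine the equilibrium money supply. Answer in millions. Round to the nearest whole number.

The money multiplier is m = (1 + c) / (rr + e + c) = (1 + 0.2456) / (0.102 + 0.044 + 0.2456) ≈ 3.1808.
So M = m × MB = 3.1808 × 76 = 241.7408 million.

$242 million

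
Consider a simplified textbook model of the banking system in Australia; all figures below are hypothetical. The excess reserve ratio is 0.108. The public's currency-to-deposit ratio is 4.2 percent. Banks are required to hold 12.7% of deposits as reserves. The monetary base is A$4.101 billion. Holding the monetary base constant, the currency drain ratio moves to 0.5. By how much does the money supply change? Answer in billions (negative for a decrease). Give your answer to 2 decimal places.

Initially m₁ = (1 + 0.042) / (0.127 + 0.108 + 0.042) ≈ 3.7617, so M₁ = 3.7617 × 4.101 ≈ 15.4267 billion.
After the change m₂ = (1 + 0.5) / (0.127 + 0.108 + 0.5) ≈ 2.0408, so M₂ = 2.0408 × 4.101 ≈ 8.3693 billion.
ΔM = M₂ − M₁ = 8.3693 − 15.4267 = -7.0574 billion.

-7.06 billion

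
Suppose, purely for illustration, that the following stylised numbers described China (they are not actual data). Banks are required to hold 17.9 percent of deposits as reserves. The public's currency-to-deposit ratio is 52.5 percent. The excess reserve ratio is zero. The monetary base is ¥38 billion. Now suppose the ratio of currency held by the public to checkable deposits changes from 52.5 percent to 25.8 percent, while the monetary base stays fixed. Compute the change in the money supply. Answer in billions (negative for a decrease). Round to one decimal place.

¥27.1 billion

Initially m₁ = (1 + 0.525) / (0.179 + 0.525) ≈ 2.1662, so M₁ = 2.1662 × 38 = 82.3156 billion.
After the change m₂ = (1 + 0.258) / (0.179 + 0.258) ≈ 2.8787, so M₂ = 2.8787 × 38 = 109.3906 billion.
ΔM = M₂ − M₁ = 109.3906 − 82.3156 = 27.075 billion.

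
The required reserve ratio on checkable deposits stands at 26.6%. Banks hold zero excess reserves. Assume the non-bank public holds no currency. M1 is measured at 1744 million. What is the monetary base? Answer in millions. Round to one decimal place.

With no currency drain and no excess reserves, the money multiplier is m = 1/rr = 1/0.266 ≈ 3.759398.
The monetary base is MB = M / m = 1744 / 3.759398 ≈ 463.9041 million.

463.9 million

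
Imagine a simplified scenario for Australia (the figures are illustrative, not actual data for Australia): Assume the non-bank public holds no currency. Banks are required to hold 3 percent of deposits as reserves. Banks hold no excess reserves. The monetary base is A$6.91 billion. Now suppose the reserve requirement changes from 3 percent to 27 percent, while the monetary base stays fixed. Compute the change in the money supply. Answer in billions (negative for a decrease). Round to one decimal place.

Initially m₁ = 1 / (0.03) ≈ 33.3333, so M₁ = 33.3333 × 6.91 ≈ 230.3331 billion.
After the change m₂ = 1 / (0.27) ≈ 3.7037, so M₂ = 3.7037 × 6.91 ≈ 25.5926 billion.
ΔM = M₂ − M₁ = 25.5926 − 230.3331 = -204.7405 billion.

-204.7 billion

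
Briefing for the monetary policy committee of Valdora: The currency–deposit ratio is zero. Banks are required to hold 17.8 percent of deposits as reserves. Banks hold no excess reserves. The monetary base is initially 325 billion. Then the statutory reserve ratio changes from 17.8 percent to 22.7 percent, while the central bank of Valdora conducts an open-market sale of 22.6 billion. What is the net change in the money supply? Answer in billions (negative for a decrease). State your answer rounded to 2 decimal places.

Before: m₁ = 1 / (0.178) ≈ 5.617978, MB₁ = 325, so M₁ = 5.617978 × 325 ≈ 1825.8428 billion.
After: m₂ = 1 / (0.227) ≈ 4.405286, MB₂ = 325 − 22.6 = 302.4, so M₂ = 4.405286 × 302.4 ≈ 1332.1585 billion.
ΔM = M₂ − M₁ = 1332.1585 − 1825.8428 = -493.6843 billion.

-493.68 billion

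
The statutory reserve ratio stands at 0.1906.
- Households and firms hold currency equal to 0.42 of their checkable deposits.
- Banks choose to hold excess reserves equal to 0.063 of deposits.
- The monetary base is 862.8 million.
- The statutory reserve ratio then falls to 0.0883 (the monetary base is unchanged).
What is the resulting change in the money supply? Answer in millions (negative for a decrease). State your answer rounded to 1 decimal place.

Initially m₁ = (1 + 0.42) / (0.1906 + 0.063 + 0.42) ≈ 2.10808, so M₁ = 2.10808 × 862.8 ≈ 1818.8514 million.
After the change m₂ = (1 + 0.42) / (0.0883 + 0.063 + 0.42) ≈ 2.48556, so M₂ = 2.48556 × 862.8 ≈ 2144.5412 million.
ΔM = M₂ − M₁ = 2144.5412 − 1818.8514 = 325.6898 million.

325.7 million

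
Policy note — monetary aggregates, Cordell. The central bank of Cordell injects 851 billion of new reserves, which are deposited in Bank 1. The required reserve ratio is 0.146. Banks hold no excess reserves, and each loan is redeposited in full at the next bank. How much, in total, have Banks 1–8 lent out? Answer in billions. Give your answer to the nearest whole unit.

3569 billion

Bank i lends (1 − rr)^i of the original deposit: Bank 1 lends 851·0.8540 = 726.7540, Bank 2 lends 851·0.8540² ≈ 620.6479, and so on.
Summing a geometric series: total = 851·[0.8540·(1 − 0.8540^8) / (1 − 0.8540)] ≈ 3569.4595 billion.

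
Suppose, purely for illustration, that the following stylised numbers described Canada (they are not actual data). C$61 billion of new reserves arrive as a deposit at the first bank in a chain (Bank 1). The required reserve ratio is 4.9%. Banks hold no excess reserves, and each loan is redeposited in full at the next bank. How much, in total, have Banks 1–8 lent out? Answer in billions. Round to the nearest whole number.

C$392 billion

Bank i lends (1 − rr)^i of the original deposit: Bank 1 lends 61·0.9510 = 58.0110, Bank 2 lends 61·0.9510² ≈ 55.1685, and so on.
Summing a geometric series: total = 61·[0.9510·(1 − 0.9510^8) / (1 − 0.9510)] ≈ 391.8374 billion.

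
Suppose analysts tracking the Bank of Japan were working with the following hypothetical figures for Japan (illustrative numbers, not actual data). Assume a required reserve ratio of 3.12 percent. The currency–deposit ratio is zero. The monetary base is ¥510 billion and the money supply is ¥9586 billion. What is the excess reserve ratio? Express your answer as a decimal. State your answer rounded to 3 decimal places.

0.022

Using m = M/MB = 9586/510 ≈ 18.796078. Since m = (1 + c)/(c + rr + e), the denominator satisfies c + rr + e = (1 + c)/m = (1 + 0) / 18.796078 ≈ 0.053203.
With c = 0 and rr = 0.0312, the excess reserve ratio is 0.053203 − 0 − 0.0312 = 0.022003.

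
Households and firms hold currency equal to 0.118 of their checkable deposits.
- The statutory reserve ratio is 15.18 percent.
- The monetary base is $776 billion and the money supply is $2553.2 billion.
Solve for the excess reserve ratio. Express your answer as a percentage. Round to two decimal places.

7.00%

Using m = M/MB = 2553.2/776 ≈ 3.290206. Since m = (1 + c)/(c + rr + e), the denominator satisfies c + rr + e = (1 + c)/m = (1 + 0.118) / 3.290206 ≈ 0.339796.
With c = 0.118 and rr = 0.1518, the excess reserve ratio is 0.339796 − 0.118 − 0.1518 = 0.069996.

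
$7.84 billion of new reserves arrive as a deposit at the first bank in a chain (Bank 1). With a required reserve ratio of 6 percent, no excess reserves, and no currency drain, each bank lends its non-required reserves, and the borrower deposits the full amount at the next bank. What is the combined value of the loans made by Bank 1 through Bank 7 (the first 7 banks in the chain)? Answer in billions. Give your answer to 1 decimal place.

Bank i lends (1 − rr)^i of the original deposit: Bank 1 lends 7.84·0.9400 = 7.3696, Bank 2 lends 7.84·0.9400² ≈ 6.9274, and so on.
Summing a geometric series: total = 7.84·[0.9400·(1 − 0.9400^7) / (1 − 0.9400)] ≈ 43.1763 billion.

$43.2 billion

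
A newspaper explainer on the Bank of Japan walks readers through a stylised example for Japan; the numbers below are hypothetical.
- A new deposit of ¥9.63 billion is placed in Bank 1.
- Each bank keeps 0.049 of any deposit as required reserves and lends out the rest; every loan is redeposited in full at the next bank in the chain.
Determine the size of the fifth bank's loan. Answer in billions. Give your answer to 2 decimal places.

¥7.49 billion

Each bank lends a fraction (1 − rr) = 0.9510 of the deposit it receives, so Bank 5 receives 9.63·0.9510^4 and lends 9.63·0.9510^5 ≈ 7.4908 billion.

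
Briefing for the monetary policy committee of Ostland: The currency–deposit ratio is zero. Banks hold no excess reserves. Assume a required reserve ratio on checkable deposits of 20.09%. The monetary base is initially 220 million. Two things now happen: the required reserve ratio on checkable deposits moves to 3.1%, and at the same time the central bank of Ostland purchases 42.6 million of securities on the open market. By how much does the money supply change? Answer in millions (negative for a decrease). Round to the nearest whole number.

Before: m₁ = 1 / (0.2009) ≈ 4.9776, MB₁ = 220, so M₁ = 4.9776 × 220 = 1095.072 million.
After: m₂ = 1 / (0.031) ≈ 32.2581, MB₂ = 220 + 42.6 = 262.6, so M₂ = 32.2581 × 262.6 ≈ 8470.9771 million.
ΔM = M₂ − M₁ = 8470.9771 − 1095.072 = 7375.9051 million.

7376 million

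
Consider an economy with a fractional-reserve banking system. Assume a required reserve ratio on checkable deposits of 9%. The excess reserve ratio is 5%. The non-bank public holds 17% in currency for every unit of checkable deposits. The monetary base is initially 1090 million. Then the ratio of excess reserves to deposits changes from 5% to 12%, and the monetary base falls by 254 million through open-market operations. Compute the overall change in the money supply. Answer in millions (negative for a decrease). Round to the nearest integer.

Before: m₁ = (1 + 0.17) / (0.09 + 0.05 + 0.17) ≈ 3.77419, MB₁ = 1090, so M₁ = 3.77419 × 1090 = 4113.8671 million.
After: m₂ = (1 + 0.17) / (0.09 + 0.12 + 0.17) ≈ 3.07895, MB₂ = 1090 − 254 = 836, so M₂ = 3.07895 × 836 = 2574.0022 million.
ΔM = M₂ − M₁ = 2574.0022 − 4113.8671 = -1539.8649 million.

-1540 million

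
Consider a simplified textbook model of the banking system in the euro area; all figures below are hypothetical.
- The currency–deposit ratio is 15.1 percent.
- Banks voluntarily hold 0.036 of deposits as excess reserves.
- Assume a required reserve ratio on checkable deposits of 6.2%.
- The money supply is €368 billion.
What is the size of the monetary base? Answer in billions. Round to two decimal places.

€79.61 billion

The money multiplier is m = (1 + c) / (rr + e + c) = (1 + 0.151) / (0.062 + 0.036 + 0.151) ≈ 4.622490.
MB = M / m = 368 / 4.622490 ≈ 79.6108 billion.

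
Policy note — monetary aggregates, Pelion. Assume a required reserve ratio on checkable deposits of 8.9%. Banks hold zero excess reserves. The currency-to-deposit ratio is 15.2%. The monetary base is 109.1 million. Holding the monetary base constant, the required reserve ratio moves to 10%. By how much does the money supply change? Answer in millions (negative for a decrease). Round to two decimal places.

-22.76 million

Initially m₁ = (1 + 0.152) / (0.089 + 0.152) ≈ 4.780083, so M₁ = 4.780083 × 109.1 ≈ 521.5071 million.
After the change m₂ = (1 + 0.152) / (0.1 + 0.152) ≈ 4.571429, so M₂ = 4.571429 × 109.1 ≈ 498.7429 million.
ΔM = M₂ − M₁ = 498.7429 − 521.5071 = -22.7642 million.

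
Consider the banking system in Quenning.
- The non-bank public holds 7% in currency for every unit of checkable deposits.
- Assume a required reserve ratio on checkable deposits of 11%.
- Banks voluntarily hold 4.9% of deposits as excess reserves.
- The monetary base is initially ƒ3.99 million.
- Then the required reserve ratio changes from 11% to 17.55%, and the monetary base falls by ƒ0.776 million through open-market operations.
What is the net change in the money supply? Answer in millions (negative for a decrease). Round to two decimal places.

Before: m₁ = (1 + 0.07) / (0.11 + 0.049 + 0.07) ≈ 4.6725, MB₁ = 3.99, so M₁ = 4.6725 × 3.99 ≈ 18.6433 million.
After: m₂ = (1 + 0.07) / (0.1755 + 0.049 + 0.07) ≈ 3.6333, MB₂ = 3.99 − 0.776 = 3.214, so M₂ = 3.6333 × 3.214 ≈ 11.6774 million.
ΔM = M₂ − M₁ = 11.6774 − 18.6433 = -6.9659 million.

-6.97 million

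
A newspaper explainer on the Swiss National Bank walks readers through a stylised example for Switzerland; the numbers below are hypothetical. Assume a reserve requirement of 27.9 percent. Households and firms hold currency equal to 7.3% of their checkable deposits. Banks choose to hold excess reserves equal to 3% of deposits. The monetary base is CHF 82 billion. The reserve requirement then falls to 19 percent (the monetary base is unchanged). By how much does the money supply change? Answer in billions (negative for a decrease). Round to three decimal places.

Initially m₁ = (1 + 0.073) / (0.279 + 0.03 + 0.073) ≈ 2.808901, so M₁ = 2.808901 × 82 ≈ 230.3299 billion.
After the change m₂ = (1 + 0.073) / (0.19 + 0.03 + 0.073) ≈ 3.662116, so M₂ = 3.662116 × 82 ≈ 300.2935 billion.
ΔM = M₂ − M₁ = 300.2935 − 230.3299 = 69.9636 billion.

CHF 69.964 billion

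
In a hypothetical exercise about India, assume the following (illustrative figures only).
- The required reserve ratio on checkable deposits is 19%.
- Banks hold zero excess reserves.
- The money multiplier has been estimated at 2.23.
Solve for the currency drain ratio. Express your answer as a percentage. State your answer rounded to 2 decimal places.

Using m = 2.23. From m = (1 + c)/(c + rr + e), rearranging gives 1 + c = m·(c + rr + e), so c·(1 − m) = m·(rr + e) − 1.
Hence c = [m·(rr + e) − 1]/(1 − m) = [2.23 × (0.19 + 0) − 1] / (1 − 2.23) ≈ 0.468537.

46.85%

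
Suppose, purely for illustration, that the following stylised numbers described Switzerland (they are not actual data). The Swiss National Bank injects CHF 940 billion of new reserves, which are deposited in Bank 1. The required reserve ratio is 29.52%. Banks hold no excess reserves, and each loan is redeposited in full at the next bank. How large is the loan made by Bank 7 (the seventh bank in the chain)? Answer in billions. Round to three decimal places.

Each bank lends a fraction (1 − rr) = 0.7048 of the deposit it receives, so Bank 7 receives 940·0.7048^6 and lends 940·0.7048^7 ≈ 81.2062 billion.

CHF 81.206 billion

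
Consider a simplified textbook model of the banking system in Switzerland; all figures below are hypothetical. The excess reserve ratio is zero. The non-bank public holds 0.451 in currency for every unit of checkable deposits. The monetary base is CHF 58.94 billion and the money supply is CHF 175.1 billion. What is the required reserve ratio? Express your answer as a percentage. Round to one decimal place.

3.7%

Using m = M/MB = 175.1/58.94 ≈ 2.970818. Since m = (1 + c)/(c + rr + e), the denominator satisfies c + rr + e = (1 + c)/m = (1 + 0.451) / 2.970818 ≈ 0.488418.
With c = 0.451 and e = 0, the required reserve ratio is 0.488418 − 0.451 − 0 = 0.037418.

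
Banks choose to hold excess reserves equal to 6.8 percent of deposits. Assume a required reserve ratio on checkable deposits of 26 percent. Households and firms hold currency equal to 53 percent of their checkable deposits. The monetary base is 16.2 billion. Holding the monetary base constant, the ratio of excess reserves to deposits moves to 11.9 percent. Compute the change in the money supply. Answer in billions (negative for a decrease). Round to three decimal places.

-1.621 billion

Initially m₁ = (1 + 0.53) / (0.26 + 0.068 + 0.53) ≈ 1.783217, so M₁ = 1.783217 × 16.2 ≈ 28.8881 billion.
After the change m₂ = (1 + 0.53) / (0.26 + 0.119 + 0.53) ≈ 1.683168, so M₂ = 1.683168 × 16.2 ≈ 27.2673 billion.
ΔM = M₂ − M₁ = 27.2673 − 28.8881 = -1.6208 billion.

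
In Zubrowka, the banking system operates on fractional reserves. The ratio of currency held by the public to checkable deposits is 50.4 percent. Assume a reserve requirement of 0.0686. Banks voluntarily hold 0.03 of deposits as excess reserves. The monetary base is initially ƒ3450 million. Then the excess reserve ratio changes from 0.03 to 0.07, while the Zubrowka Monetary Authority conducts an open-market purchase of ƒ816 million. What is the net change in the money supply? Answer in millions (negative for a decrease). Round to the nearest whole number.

Before: m₁ = (1 + 0.504) / (0.0686 + 0.03 + 0.504) ≈ 2.49585, MB₁ = 3450, so M₁ = 2.49585 × 3450 = 8610.6825 million.
After: m₂ = (1 + 0.504) / (0.0686 + 0.07 + 0.504) ≈ 2.34049, MB₂ = 3450 + 816 = 4266, so M₂ = 2.34049 × 4266 ≈ 9984.5303 million.
ΔM = M₂ − M₁ = 9984.5303 − 8610.6825 = 1373.8478 million.

ƒ1374 million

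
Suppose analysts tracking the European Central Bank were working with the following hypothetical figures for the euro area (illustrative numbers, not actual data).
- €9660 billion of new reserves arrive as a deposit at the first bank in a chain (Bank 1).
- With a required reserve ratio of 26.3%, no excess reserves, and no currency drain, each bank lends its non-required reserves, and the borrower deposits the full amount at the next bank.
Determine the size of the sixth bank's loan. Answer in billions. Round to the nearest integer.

Each bank lends a fraction (1 − rr) = 0.7370 of the deposit it receives, so Bank 6 receives 9660·0.7370^5 and lends 9660·0.7370^6 ≈ 1548.0396 billion.

€1548 billion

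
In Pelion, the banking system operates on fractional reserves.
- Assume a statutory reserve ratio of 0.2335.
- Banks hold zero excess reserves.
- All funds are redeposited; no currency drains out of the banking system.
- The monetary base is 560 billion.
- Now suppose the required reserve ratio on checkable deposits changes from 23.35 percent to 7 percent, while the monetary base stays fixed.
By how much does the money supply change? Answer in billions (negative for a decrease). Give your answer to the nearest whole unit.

5602 billion

Initially m₁ = 1 / (0.2335) ≈ 4.2827, so M₁ = 4.2827 × 560 = 2398.312 billion.
After the change m₂ = 1 / (0.07) ≈ 14.2857, so M₂ = 14.2857 × 560 = 7999.992 billion.
ΔM = M₂ − M₁ = 7999.992 − 2398.312 = 5601.68 billion.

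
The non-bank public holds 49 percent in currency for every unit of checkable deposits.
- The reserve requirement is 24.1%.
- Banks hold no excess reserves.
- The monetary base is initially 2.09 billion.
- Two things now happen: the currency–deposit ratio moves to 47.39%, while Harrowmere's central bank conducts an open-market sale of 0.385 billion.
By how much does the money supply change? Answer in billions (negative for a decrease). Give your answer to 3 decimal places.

Before: m₁ = (1 + 0.49) / (0.241 + 0.49) ≈ 2.03830, MB₁ = 2.09, so M₁ = 2.03830 × 2.09 ≈ 4.26 billion.
After: m₂ = (1 + 0.4739) / (0.241 + 0.4739) ≈ 2.06169, MB₂ = 2.09 − 0.385 = 1.705, so M₂ = 2.06169 × 1.705 ≈ 3.5152 billion.
ΔM = M₂ − M₁ = 3.5152 − 4.26 = -0.7448 billion.

-0.745 billion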